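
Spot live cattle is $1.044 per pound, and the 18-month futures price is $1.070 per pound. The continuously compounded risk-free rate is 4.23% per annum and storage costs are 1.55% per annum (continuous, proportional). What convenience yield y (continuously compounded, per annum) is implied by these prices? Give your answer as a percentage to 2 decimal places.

F = S·e^((r+u−y)T) ⇒ (r+u−y) = ln(F/S)/T
ln(1.070/1.044) = 0.024599; /T ⇒ 0.016399
y = r + u − ln(F/S)/T = 0.0423 + 0.0155 − 0.016399 = 0.041401
y = 4.14%

4.14%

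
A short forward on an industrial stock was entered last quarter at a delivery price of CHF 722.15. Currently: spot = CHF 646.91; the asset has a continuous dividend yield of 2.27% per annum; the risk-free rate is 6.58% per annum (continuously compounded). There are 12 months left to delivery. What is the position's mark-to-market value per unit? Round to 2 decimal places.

CHF 43.77

Current fair forward for the remaining 12 months: F = S·e^((r − q)·T), (r − q) = 0.0658 − 0.0227 = 0.0431
F = 646.91 · e^(0.0431 × 12/12) = 646.91 × 1.044042 = 675.4012
Value of long forward = (F − K)·e^(−rT) = (675.4012 − 722.15) · e^(−0.0658·12/12)
= -46.7488 × 0.936318 = -43.77
Short position value = −(long value) = CHF 43.77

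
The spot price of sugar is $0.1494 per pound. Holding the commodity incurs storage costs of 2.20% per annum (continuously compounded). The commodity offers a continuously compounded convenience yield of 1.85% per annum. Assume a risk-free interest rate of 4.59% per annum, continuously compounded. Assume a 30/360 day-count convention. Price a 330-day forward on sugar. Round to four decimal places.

Net carry = r + u − y = 0.0459 + 0.0220 − 0.0185 = 0.0494
F = S·e^((r+u−y)T) = 0.1494 · e^(0.0494 × 330/360) = 0.1494 · e^0.045283
= 0.1494 × 1.046324 = $0.1563 per pound

$0.1563 per pound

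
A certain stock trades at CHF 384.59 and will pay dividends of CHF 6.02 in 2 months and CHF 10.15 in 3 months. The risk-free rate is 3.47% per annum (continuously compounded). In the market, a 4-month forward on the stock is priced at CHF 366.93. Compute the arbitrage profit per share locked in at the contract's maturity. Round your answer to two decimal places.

PV(dividends) I = 6.02·e^(−0.0347·2/12) + 10.15·e^(−0.0347·3/12) = 16.0476
Fair forward F* = (S − I)·e^(rT) = (384.59 − 16.0476)·e^0.011567 = 368.5424 × 1.011634 = 372.8300
Market CHF 366.93 < fair 372.8300: forward underpriced → reverse cash-and-carry (short the stock, invest proceeds at r, pay the dividends, go long the forward).
Profit at T = |F_mkt − F*| = |366.93 − 372.8300| = CHF 5.90 per share

CHF 5.90 per share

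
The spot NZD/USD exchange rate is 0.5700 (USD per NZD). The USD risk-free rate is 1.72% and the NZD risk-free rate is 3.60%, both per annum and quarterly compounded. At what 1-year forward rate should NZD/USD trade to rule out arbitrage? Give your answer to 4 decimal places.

0.5595

By covered interest parity, F = S · (1+r_USD/4)^(4T) / (1+r_NZD/4)^(4T)
= 0.5700 × 1.017311 / 1.036489 = 0.5700 × 0.981497
F = 0.5595 USD per NZD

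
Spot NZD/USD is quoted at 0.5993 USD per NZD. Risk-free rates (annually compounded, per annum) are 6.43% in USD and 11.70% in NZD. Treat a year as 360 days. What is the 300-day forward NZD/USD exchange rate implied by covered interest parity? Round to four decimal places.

By covered interest parity, F = S · (1+r_USD)^T / (1+r_NZD)^T
= 0.5993 × 1.053303 / 1.096590 = 0.5993 × 0.960526
F = 0.5756 USD per NZD

0.5756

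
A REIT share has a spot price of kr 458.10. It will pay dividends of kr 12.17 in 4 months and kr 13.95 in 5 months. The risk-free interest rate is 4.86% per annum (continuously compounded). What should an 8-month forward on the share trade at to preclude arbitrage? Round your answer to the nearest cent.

PV(dividends) I = 12.17·e^(−0.0486·4/12) + 13.95·e^(−0.0486·5/12)
I = 11.9744 + 13.6704 = 25.6448
F = (S − I)·e^(rT) = (458.10 − 25.6448) · e^(0.0486·8/12)
= 432.4552 · e^0.032400 = 432.4552 × 1.032931 = kr 446.70

kr 446.70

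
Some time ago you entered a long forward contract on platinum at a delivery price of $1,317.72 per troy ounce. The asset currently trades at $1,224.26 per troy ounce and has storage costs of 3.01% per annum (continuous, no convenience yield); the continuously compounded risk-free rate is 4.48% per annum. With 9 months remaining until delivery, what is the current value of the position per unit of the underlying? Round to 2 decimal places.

Current fair forward for the remaining 9 months: F = S·e^((r + u)·T), (r + u) = 0.0448 + 0.0301 = 0.0749
F = 1224.26 · e^(0.0749 × 9/12) = 1224.26 × 1.05778278 = 1295.0011
Value of long forward = (F − K)·e^(−rT) = (1295.0011 − 1317.72) · e^(−0.0448·9/12)
= -22.7189 × 0.96695821 = -21.97

-$21.97 per troy ounce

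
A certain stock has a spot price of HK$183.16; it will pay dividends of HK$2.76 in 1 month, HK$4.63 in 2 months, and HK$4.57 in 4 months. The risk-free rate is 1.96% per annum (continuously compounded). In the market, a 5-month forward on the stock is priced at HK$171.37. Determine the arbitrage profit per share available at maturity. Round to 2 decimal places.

PV(dividends) I = 2.76·e^(−0.0196·1/12) + 4.63·e^(−0.0196·2/12) + 4.57·e^(−0.0196·4/12) = 11.9106
Fair forward F* = (S − I)·e^(rT) = (183.16 − 11.9106)·e^0.008167 = 171.2494 × 1.008200 = 172.6536
Market HK$171.37 < fair 172.6536: forward underpriced → reverse cash-and-carry (short the stock, invest proceeds at r, pay the dividends, go long the forward).
Profit at T = |F_mkt − F*| = |171.37 − 172.6536| = HK$1.28 per share

HK$1.28 per share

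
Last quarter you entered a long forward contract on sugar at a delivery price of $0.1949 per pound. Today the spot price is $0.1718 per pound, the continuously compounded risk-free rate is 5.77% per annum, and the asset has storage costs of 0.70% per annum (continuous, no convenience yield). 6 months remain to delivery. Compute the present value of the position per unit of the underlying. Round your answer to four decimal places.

Current fair forward for the remaining 6 months: F = S·e^((r + u)·T), (r + u) = 0.0577 + 0.0070 = 0.0647
F = 0.1718 · e^(0.0647 × 6/12) = 0.1718 × 1.032879 = 0.1774
Value of long forward = (F − K)·e^(−rT) = (0.1774 − 0.1949) · e^(−0.0577·6/12)
= -0.0175 × 0.971562 = -0.0170

-$0.0170 per pound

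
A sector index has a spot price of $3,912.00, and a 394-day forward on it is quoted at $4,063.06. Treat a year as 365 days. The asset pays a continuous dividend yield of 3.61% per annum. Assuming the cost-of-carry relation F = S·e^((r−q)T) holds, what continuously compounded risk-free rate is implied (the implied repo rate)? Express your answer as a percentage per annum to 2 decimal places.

From F = S·e^((r−q)T): (r − q) = ln(F/S)/T
ln(4063.06/3912.00) = ln(1.038615) = 0.037888
(r − q) = 0.037888 / (394/365) = 0.035099
r = ln(F/S)/T + q = 0.035099 + 0.0361 = 0.071199
r = 7.12%

7.12%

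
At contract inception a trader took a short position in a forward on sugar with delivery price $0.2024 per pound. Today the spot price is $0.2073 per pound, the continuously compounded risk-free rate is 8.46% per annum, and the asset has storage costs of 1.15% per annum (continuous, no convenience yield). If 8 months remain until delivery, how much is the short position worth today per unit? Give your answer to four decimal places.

Current fair forward for the remaining 8 months: F = S·e^((r + u)·T), (r + u) = 0.0846 + 0.0115 = 0.0961
F = 0.2073 · e^(0.0961 × 8/12) = 0.2073 × 1.066163 = 0.2210
Value of long forward = (F − K)·e^(−rT) = (0.2210 − 0.2024) · e^(−0.0846·8/12)
= 0.0186 × 0.945161 = 0.0176
Short position value = −(long value) = -$0.0176

-$0.0176 per pound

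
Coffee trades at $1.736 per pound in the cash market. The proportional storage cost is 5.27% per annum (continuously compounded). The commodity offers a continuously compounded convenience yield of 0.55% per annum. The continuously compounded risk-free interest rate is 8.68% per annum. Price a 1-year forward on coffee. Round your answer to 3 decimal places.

$1.985 per pound

Net carry = r + u − y = 0.0868 + 0.0527 − 0.0055 = 0.1340
F = S·e^((r+u−y)T) = 1.736 · e^(0.1340 × 1) = 1.736 · e^0.134000
= 1.736 × 1.143393 = $1.985 per pound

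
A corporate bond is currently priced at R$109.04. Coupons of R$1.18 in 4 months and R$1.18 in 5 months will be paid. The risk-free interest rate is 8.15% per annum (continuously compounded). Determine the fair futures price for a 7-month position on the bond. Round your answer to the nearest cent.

R$111.95

PV(coupons) I = 1.18·e^(−0.0815·4/12) + 1.18·e^(−0.0815·5/12)
I = 1.1484 + 1.1406 = 2.2890
F = (S − I)·e^(rT) = (109.04 − 2.2890) · e^(0.0815·7/12)
= 106.7510 · e^0.047542 = 106.7510 × 1.048690 = R$111.95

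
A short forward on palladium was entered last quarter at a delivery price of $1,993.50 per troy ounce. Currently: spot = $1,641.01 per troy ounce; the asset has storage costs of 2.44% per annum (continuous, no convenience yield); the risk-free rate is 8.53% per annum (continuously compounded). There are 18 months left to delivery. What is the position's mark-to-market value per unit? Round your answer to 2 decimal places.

$51.89 per troy ounce

Current fair forward for the remaining 18 months: F = S·e^((r + u)·T), (r + u) = 0.0853 + 0.0244 = 0.1097
F = 1641.01 · e^(0.1097 × 18/12) = 1641.01 × 1.17886251 = 1934.5252
Value of long forward = (F − K)·e^(−rT) = (1934.5252 − 1993.50) · e^(−0.0853·18/12)
= -58.9748 × 0.87989737 = -51.89
Short position value = −(long value) = $51.89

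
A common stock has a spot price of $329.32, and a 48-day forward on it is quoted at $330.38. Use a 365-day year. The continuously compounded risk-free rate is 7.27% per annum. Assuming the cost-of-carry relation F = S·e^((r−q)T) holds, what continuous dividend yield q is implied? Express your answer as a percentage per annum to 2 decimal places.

From F = S·e^((r−q)T): (r − q) = ln(F/S)/T
ln(330.38/329.32) = ln(1.003219) = 0.003214
(r − q) = 0.003214 / (48/365) = 0.024440
q = r − ln(F/S)/T = 0.0727 − 0.024440 = 0.048260
q = 4.83%

4.83%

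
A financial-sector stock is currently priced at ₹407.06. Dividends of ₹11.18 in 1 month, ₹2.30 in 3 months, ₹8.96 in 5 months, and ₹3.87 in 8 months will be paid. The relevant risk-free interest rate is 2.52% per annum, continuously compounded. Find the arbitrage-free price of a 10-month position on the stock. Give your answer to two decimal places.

₹389.03

PV(dividends) I = 11.18·e^(−0.0252·1/12) + 2.30·e^(−0.0252·3/12) + 8.96·e^(−0.0252·5/12) + 3.87·e^(−0.0252·8/12)
I = 11.1565 + 2.2856 + 8.8664 + 3.8055 = 26.1140
F = (S − I)·e^(rT) = (407.06 − 26.1140) · e^(0.0252·10/12)
= 380.9460 · e^0.021000 = 380.9460 × 1.021222 = ₹389.03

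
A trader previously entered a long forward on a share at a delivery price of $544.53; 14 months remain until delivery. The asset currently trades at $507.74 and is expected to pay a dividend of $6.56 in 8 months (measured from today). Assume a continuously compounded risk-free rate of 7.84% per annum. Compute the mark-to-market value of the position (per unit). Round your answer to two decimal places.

$4.58

PV(remaining dividends) I = 6.56·e^(−0.0784·8/12) = 6.2259
Current forward F = (S − I)·e^(rT) = (507.74 − 6.2259)·e^(0.0784·14/12) = 501.5141 × 1.095780 = 549.5491
Value (long) = (F − K)·e^(−rT) = (549.5491 − 544.53) × 0.912592 = 4.5804
Value = $4.58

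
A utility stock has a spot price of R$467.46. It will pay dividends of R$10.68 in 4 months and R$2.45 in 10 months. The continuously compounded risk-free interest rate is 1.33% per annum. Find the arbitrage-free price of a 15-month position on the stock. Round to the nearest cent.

PV(dividends) I = 10.68·e^(−0.0133·4/12) + 2.45·e^(−0.0133·10/12)
I = 10.6328 + 2.4230 = 13.0558
F = (S − I)·e^(rT) = (467.46 − 13.0558) · e^(0.0133·15/12)
= 454.4042 · e^0.016625 = 454.4042 × 1.016764 = R$462.02

R$462.02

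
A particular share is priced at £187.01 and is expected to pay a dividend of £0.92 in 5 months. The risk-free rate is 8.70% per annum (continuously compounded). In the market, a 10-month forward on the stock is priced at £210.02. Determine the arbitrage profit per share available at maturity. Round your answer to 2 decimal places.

PV(dividends) I = 0.92·e^(−0.0870·5/12) = 0.8872
Fair forward F* = (S − I)·e^(rT) = (187.01 − 0.8872)·e^0.072500 = 186.1228 × 1.075193 = 200.1179
Market £210.02 > fair 200.1179: forward overpriced → cash-and-carry (borrow at r, buy the stock and collect the dividends, short the forward).
Profit at T = |F_mkt − F*| = |210.02 − 200.1179| = £9.90 per share

£9.90 per share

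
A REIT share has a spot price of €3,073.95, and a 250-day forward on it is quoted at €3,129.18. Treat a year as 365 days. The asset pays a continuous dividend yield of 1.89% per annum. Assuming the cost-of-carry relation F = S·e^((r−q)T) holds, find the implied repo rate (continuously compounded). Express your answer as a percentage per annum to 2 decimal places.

4.49%

From F = S·e^((r−q)T): (r − q) = ln(F/S)/T
ln(3129.18/3073.95) = ln(1.017967) = 0.017808
(r − q) = 0.017808 / (250/365) = 0.026000
r = ln(F/S)/T + q = 0.026000 + 0.0189 = 0.044900
r = 4.49%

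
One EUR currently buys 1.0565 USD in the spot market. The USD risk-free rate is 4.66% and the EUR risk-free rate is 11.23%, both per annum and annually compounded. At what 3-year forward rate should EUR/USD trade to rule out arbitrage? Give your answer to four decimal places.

By covered interest parity, F = S · (1+r_USD)^T / (1+r_EUR)^T
= 1.0565 × 1.146416 / 1.376150 = 1.0565 × 0.833060
F = 0.8801 USD per EUR

0.8801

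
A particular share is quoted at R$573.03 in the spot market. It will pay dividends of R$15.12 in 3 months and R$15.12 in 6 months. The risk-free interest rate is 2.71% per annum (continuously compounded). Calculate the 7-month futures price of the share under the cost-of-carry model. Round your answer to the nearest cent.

R$551.75

PV(dividends) I = 15.12·e^(−0.0271·3/12) + 15.12·e^(−0.0271·6/12)
I = 15.0179 + 14.9165 = 29.9344
F = (S − I)·e^(rT) = (573.03 − 29.9344) · e^(0.0271·7/12)
= 543.0956 · e^0.015808 = 543.0956 × 1.015934 = R$551.75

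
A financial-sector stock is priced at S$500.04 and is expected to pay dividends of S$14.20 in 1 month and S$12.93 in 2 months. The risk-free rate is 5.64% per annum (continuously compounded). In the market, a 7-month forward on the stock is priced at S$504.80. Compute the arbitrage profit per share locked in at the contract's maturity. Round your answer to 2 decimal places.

PV(dividends) I = 14.20·e^(−0.0564·1/12) + 12.93·e^(−0.0564·2/12) = 26.9424
Fair forward F* = (S − I)·e^(rT) = (500.04 − 26.9424)·e^0.032900 = 473.0976 × 1.033447 = 488.9213
Market S$504.80 > fair 488.9213: forward overpriced → cash-and-carry (borrow at r, buy the stock and collect the dividends, short the forward).
Profit at T = |F_mkt − F*| = |504.80 − 488.9213| = S$15.88 per share

S$15.88 per share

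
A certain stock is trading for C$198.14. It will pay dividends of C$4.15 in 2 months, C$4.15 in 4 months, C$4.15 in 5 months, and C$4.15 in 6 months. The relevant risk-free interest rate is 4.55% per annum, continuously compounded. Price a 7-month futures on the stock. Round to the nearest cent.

PV(dividends) I = 4.15·e^(−0.0455·2/12) + 4.15·e^(−0.0455·4/12) + 4.15·e^(−0.0455·5/12) + 4.15·e^(−0.0455·6/12)
I = 4.1186 + 4.0875 + 4.0721 + 4.0567 = 16.3349
F = (S − I)·e^(rT) = (198.14 − 16.3349) · e^(0.0455·7/12)
= 181.8051 · e^0.026542 = 181.8051 × 1.026897 = C$186.70

C$186.70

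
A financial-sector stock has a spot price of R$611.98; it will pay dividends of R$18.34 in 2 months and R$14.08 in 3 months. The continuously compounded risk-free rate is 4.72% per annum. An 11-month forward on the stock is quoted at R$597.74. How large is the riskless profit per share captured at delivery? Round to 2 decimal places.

PV(dividends) I = 18.34·e^(−0.0472·2/12) + 14.08·e^(−0.0472·3/12) = 32.1111
Fair forward F* = (S − I)·e^(rT) = (611.98 − 32.1111)·e^0.043267 = 579.8689 × 1.044217 = 605.5090
Market R$597.74 < fair 605.5090: forward underpriced → reverse cash-and-carry (short the stock, invest proceeds at r, pay the dividends, go long the forward).
Profit at T = |F_mkt − F*| = |597.74 − 605.5090| = R$7.77 per share

R$7.77 per share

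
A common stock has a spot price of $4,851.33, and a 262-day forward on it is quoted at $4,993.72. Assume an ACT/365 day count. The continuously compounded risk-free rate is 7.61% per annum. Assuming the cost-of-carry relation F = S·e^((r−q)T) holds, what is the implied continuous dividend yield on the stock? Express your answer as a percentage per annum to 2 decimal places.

From F = S·e^((r−q)T): (r − q) = ln(F/S)/T
ln(4993.72/4851.33) = ln(1.029351) = 0.028929
(r − q) = 0.028929 / (262/365) = 0.040302
q = r − ln(F/S)/T = 0.0761 − 0.040302 = 0.035798
q = 3.58%

3.58%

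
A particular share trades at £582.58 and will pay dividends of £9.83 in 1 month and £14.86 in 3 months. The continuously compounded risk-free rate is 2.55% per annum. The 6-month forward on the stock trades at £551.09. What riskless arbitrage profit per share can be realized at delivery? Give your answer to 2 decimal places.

£14.08 per share

PV(dividends) I = 9.83·e^(−0.0255·1/12) + 14.86·e^(−0.0255·3/12) = 24.5747
Fair forward F* = (S − I)·e^(rT) = (582.58 − 24.5747)·e^0.012750 = 558.0053 × 1.012832 = 565.1656
Market £551.09 < fair 565.1656: forward underpriced → reverse cash-and-carry (short the stock, invest proceeds at r, pay the dividends, go long the forward).
Profit at T = |F_mkt − F*| = |551.09 − 565.1656| = £14.08 per share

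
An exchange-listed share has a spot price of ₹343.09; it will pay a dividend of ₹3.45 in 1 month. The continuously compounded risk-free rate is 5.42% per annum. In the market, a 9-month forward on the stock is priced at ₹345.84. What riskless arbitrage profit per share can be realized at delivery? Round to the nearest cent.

PV(dividends) I = 3.45·e^(−0.0542·1/12) = 3.4345
Fair forward F* = (S − I)·e^(rT) = (343.09 − 3.4345)·e^0.040650 = 339.6555 × 1.041488 = 353.7471
Market ₹345.84 < fair 353.7471: forward underpriced → reverse cash-and-carry (short the stock, invest proceeds at r, pay the dividends, go long the forward).
Profit at T = |F_mkt − F*| = |345.84 − 353.7471| = ₹7.91 per share

₹7.91 per share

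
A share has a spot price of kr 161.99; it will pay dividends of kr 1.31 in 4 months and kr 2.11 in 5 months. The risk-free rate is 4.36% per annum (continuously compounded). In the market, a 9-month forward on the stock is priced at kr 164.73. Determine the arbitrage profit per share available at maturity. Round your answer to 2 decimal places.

PV(dividends) I = 1.31·e^(−0.0436·4/12) + 2.11·e^(−0.0436·5/12) = 3.3631
Fair forward F* = (S − I)·e^(rT) = (161.99 − 3.3631)·e^0.032700 = 158.6269 × 1.033241 = 163.8998
Market kr 164.73 > fair 163.8998: forward overpriced → cash-and-carry (borrow at r, buy the stock and collect the dividends, short the forward).
Profit at T = |F_mkt − F*| = |164.73 − 163.8998| = kr 0.83 per share

kr 0.83 per share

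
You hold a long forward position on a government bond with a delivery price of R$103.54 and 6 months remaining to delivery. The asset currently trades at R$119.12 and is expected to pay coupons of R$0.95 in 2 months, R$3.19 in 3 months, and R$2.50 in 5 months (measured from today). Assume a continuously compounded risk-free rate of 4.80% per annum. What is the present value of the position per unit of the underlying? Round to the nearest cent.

PV(remaining coupons) I = 0.95·e^(−0.0480·2/12) + 3.19·e^(−0.0480·3/12) + 2.50·e^(−0.0480·5/12) = 6.5449
Current forward F = (S − I)·e^(rT) = (119.12 − 6.5449)·e^(0.0480·6/12) = 112.5751 × 1.024290 = 115.3095
Value (long) = (F − K)·e^(−rT) = (115.3095 − 103.54) × 0.976286 = 11.4904
Value = R$11.49

R$11.49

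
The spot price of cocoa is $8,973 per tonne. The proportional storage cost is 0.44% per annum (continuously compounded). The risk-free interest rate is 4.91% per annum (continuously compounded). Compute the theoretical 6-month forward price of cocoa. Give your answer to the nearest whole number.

Net carry = r + u − y = 0.0491 + 0.0044 − 0.0000 = 0.0535
F = S·e^((r+u−y)T) = 8973 · e^(0.0535 × 6/12) = 8973 · e^0.026750
= 8973 × 1.027111 = $9,216 per tonne

$9,216 per tonne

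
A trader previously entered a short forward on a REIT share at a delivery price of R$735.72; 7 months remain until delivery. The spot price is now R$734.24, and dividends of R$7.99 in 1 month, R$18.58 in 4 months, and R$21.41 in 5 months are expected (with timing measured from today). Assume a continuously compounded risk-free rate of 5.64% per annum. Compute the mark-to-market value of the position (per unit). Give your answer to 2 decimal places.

PV(remaining dividends) I = 7.99·e^(−0.0564·1/12) + 18.58·e^(−0.0564·4/12) + 21.41·e^(−0.0564·5/12) = 47.0992
Current forward F = (S − I)·e^(rT) = (734.24 − 47.0992)·e^(0.0564·7/12) = 687.1408 × 1.033447 = 710.1236
Value (long) = (F − K)·e^(−rT) = (710.1236 − 735.72) × 0.967635 = -24.7680
Short position value = −(long value) = R$24.77

R$24.77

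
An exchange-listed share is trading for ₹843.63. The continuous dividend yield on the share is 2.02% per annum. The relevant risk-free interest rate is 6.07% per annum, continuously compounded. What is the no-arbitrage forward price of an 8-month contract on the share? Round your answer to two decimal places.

F = S·e^((r − q)T) = 843.63 · e^((0.0607 − 0.0202) × 8/12)
= 843.63 · e^0.027000 = 843.63 × 1.027368
F = ₹866.72

₹866.72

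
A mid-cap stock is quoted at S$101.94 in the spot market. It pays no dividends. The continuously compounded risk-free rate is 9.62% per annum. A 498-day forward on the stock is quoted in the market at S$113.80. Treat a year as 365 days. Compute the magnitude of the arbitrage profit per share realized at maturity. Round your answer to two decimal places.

Fair forward: F* = S·e^(carry·T), with carry = r = 0.0962
F* = 101.94 · e^(0.0962 × 498/365) = 101.94 · e^0.131254 = 101.94 × 1.140257 = S$116.2378
Market S$113.80 < fair S$116.2378: forward underpriced → reverse cash-and-carry (short spot, go long the forward).
At maturity, profit = |F_mkt − F*| = |113.80 − 116.2378| = S$2.44 per share

S$2.44 per share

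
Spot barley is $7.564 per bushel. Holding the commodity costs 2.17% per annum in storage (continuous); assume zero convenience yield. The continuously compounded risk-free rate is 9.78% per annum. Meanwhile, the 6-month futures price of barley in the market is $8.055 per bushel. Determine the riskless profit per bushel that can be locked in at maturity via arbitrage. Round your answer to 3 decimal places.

$0.025 per bushel

Fair futures: F* = S·e^(carry·T), with carry = (r + u) = 0.0978 + 0.0217 = 0.1195
F* = 7.564 · e^(0.1195 × 6/12) = 7.564 · e^0.059750 = 7.564 × 1.061571 = $8.0297
Market $8.055 > fair $8.0297: forward overpriced → cash-and-carry (buy spot, short the forward).
At maturity, profit = |F_mkt − F*| = |8.055 − 8.0297| = $0.025 per bushel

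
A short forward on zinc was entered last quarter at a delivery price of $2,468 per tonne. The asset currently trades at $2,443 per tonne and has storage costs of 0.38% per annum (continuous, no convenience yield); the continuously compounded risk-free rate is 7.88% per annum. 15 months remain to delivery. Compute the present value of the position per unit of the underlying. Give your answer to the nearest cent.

Current fair forward for the remaining 15 months: F = S·e^((r + u)·T), (r + u) = 0.0788 + 0.0038 = 0.0826
F = 2443 · e^(0.0826 × 15/12) = 2443 × 1.10876857 = 2708.7216
Value of long forward = (F − K)·e^(−rT) = (2708.7216 − 2468) · e^(−0.0788·15/12)
= 240.7216 × 0.90619569 = 218.14
Short position value = −(long value) = -$218.14

-$218.14 per tonne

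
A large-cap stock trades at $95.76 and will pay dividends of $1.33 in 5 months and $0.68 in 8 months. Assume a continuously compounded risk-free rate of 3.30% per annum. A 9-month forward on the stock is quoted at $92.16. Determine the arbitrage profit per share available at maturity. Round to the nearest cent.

PV(dividends) I = 1.33·e^(−0.0330·5/12) + 0.68·e^(−0.0330·8/12) = 1.9770
Fair forward F* = (S − I)·e^(rT) = (95.76 − 1.9770)·e^0.024750 = 93.7830 × 1.025059 = 96.1331
Market $92.16 < fair 96.1331: forward underpriced → reverse cash-and-carry (short the stock, invest proceeds at r, pay the dividends, go long the forward).
Profit at T = |F_mkt − F*| = |92.16 − 96.1331| = $3.97 per share

$3.97 per share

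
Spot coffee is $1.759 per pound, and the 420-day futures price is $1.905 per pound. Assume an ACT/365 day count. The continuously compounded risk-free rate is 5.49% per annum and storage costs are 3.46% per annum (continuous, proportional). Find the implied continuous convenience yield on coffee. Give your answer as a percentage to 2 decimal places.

2.02%

F = S·e^((r+u−y)T) ⇒ (r+u−y) = ln(F/S)/T
ln(1.905/1.759) = 0.079737; /T ⇒ 0.069295
y = r + u − ln(F/S)/T = 0.0549 + 0.0346 − 0.069295 = 0.020205
y = 2.02%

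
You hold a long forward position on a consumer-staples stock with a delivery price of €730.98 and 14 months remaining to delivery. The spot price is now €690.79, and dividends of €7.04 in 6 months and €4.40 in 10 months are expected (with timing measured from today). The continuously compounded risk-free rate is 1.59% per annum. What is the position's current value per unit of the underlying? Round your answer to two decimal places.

PV(remaining dividends) I = 7.04·e^(−0.0159·6/12) + 4.40·e^(−0.0159·10/12) = 11.3263
Current forward F = (S − I)·e^(rT) = (690.79 − 11.3263)·e^(0.0159·14/12) = 679.4637 × 1.018723 = 692.1853
Value (long) = (F − K)·e^(−rT) = (692.1853 − 730.98) × 0.981621 = -38.0817
Value = -€38.08

-€38.08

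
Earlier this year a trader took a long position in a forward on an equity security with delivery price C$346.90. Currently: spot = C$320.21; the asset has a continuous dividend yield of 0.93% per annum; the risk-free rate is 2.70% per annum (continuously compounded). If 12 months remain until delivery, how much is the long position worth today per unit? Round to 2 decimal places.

-C$20.41

Current fair forward for the remaining 12 months: F = S·e^((r − q)·T), (r − q) = 0.0270 − 0.0093 = 0.0177
F = 320.21 · e^(0.0177 × 12/12) = 320.21 × 1.017858 = 325.9283
Value of long forward = (F − K)·e^(−rT) = (325.9283 − 346.90) · e^(−0.0270·12/12)
= -20.9717 × 0.973361 = -20.41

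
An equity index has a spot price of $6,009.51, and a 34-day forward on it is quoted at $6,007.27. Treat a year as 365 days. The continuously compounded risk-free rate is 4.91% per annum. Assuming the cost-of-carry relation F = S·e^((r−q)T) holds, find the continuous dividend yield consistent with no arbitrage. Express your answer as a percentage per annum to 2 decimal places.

5.31%

From F = S·e^((r−q)T): (r − q) = ln(F/S)/T
ln(6007.27/6009.51) = ln(0.999627) = -0.000373
(r − q) = -0.000373 / (34/365) = -0.004004
q = r − ln(F/S)/T = 0.0491 + 0.004004 = 0.053104
q = 5.31%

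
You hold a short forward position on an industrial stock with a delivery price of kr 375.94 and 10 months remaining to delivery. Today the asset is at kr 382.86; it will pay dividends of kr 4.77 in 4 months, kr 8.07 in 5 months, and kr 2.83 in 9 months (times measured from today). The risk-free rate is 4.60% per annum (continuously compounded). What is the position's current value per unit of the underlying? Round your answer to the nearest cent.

PV(remaining dividends) I = 4.77·e^(−0.0460·4/12) + 8.07·e^(−0.0460·5/12) + 2.83·e^(−0.0460·9/12) = 15.3482
Current forward F = (S − I)·e^(rT) = (382.86 − 15.3482)·e^(0.0460·10/12) = 367.5118 × 1.039078 = 381.8734
Value (long) = (F − K)·e^(−rT) = (381.8734 − 375.94) × 0.962392 = 5.7103
Short position value = −(long value) = -kr 5.71

-kr 5.71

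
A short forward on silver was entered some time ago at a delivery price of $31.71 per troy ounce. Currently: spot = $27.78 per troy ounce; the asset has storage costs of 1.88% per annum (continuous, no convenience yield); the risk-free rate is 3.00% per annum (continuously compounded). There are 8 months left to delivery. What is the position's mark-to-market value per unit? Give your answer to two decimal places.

Current fair forward for the remaining 8 months: F = S·e^((r + u)·T), (r + u) = 0.0300 + 0.0188 = 0.0488
F = 27.78 · e^(0.0488 × 8/12) = 27.78 × 1.033068 = 28.6986
Value of long forward = (F − K)·e^(−rT) = (28.6986 − 31.71) · e^(−0.0300·8/12)
= -3.0114 × 0.980199 = -2.95
Short position value = −(long value) = $2.95

$2.95 per troy ounce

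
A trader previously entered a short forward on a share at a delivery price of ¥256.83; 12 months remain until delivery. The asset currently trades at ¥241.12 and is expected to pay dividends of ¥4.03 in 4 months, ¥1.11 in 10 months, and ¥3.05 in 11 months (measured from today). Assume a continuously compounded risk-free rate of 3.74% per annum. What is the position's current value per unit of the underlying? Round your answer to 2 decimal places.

PV(remaining dividends) I = 4.03·e^(−0.0374·4/12) + 1.11·e^(−0.0374·10/12) + 3.05·e^(−0.0374·11/12) = 8.0032
Current forward F = (S − I)·e^(rT) = (241.12 − 8.0032)·e^(0.0374·12/12) = 233.1168 × 1.038108 = 242.0004
Value (long) = (F − K)·e^(−rT) = (242.0004 − 256.83) × 0.963291 = -14.2852
Short position value = −(long value) = ¥14.29

¥14.29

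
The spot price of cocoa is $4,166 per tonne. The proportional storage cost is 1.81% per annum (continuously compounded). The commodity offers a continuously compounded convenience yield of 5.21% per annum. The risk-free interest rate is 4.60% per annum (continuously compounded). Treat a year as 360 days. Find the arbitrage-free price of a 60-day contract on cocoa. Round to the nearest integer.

$4,174 per tonne

Net carry = r + u − y = 0.0460 + 0.0181 − 0.0521 = 0.0120
F = S·e^((r+u−y)T) = 4166 · e^(0.0120 × 60/360) = 4166 · e^0.002000
= 4166 × 1.002002 = $4,174 per tonne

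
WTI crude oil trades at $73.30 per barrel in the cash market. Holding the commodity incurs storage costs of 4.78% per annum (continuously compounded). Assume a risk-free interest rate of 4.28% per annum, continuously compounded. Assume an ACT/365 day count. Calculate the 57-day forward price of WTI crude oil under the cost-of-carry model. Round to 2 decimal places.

$74.34 per barrel

Net carry = r + u − y = 0.0428 + 0.0478 − 0.0000 = 0.0906
F = S·e^((r+u−y)T) = 73.30 · e^(0.0906 × 57/365) = 73.30 · e^0.014148
= 73.30 × 1.014249 = $74.34 per barrel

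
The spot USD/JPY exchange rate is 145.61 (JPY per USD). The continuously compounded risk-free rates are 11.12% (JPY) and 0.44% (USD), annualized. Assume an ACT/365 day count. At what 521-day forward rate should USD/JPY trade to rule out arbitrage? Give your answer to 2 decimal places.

F = S·e^((r_JPY − r_USD)T) = 145.61 · e^((0.1112 − 0.0044) × 521/365)
= 145.61 · e^0.152446 = 145.61 × 1.164680
F = 169.59 JPY per USD

169.59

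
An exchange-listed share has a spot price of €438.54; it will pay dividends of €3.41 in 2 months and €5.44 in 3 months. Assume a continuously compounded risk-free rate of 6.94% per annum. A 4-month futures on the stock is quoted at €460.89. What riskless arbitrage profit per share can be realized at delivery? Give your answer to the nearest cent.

PV(dividends) I = 3.41·e^(−0.0694·2/12) + 5.44·e^(−0.0694·3/12) = 8.7172
Fair futures F* = (S − I)·e^(rT) = (438.54 − 8.7172)·e^0.023133 = 429.8228 × 1.023403 = 439.8819
Market €460.89 > fair 439.8819: forward overpriced → cash-and-carry (borrow at r, buy the stock and collect the dividends, short the forward).
Profit at T = |F_mkt − F*| = |460.89 − 439.8819| = €21.01 per share

€21.01 per share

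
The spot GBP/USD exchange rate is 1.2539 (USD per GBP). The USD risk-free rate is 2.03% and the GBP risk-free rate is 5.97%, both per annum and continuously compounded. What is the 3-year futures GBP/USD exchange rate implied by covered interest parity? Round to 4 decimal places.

1.1141

F = S·e^((r_USD − r_GBP)T) = 1.2539 · e^((0.0203 − 0.0597) × 3)
= 1.2539 · e^-0.118200 = 1.2539 × 0.888518
F = 1.1141 USD per GBP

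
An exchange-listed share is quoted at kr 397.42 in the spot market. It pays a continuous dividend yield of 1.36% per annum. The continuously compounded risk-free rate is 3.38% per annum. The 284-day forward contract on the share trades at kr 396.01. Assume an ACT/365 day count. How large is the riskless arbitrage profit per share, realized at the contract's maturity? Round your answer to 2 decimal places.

Fair forward: F* = S·e^(carry·T), with carry = (r − q) = 0.0338 − 0.0136 = 0.0202
F* = 397.42 · e^(0.0202 × 284/365) = 397.42 · e^0.015717 = 397.42 × 1.015841 = kr 403.7155
Market kr 396.01 < fair kr 403.7155: forward underpriced → reverse cash-and-carry (short spot, go long the forward).
At maturity, profit = |F_mkt − F*| = |396.01 − 403.7155| = kr 7.71 per share

kr 7.71 per share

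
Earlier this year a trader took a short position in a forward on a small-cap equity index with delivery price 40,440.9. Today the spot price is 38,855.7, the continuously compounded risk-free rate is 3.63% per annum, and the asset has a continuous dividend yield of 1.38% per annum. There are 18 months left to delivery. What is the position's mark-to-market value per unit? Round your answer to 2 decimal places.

Current fair forward for the remaining 18 months: F = S·e^((r − q)·T), (r − q) = 0.0363 − 0.0138 = 0.0225
F = 38855.7 · e^(0.0225 × 18/12) = 38855.7 × 1.03432599 = 40189.4604
Value of long forward = (F − K)·e^(−rT) = (40189.4604 − 40440.9) · e^(−0.0363·18/12)
= -251.4396 × 0.94700586 = -238.11
Short position value = −(long value) = 238.11

238.11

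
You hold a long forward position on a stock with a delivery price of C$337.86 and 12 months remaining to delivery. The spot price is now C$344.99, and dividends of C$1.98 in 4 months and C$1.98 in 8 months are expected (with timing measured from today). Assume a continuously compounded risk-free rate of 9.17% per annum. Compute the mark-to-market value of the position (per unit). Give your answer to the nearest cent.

C$32.95

PV(remaining dividends) I = 1.98·e^(−0.0917·4/12) + 1.98·e^(−0.0917·8/12) = 3.7830
Current forward F = (S − I)·e^(rT) = (344.99 − 3.7830)·e^(0.0917·12/12) = 341.2070 × 1.096036 = 373.9752
Value (long) = (F − K)·e^(−rT) = (373.9752 − 337.86) × 0.912379 = 32.9508
Value = C$32.95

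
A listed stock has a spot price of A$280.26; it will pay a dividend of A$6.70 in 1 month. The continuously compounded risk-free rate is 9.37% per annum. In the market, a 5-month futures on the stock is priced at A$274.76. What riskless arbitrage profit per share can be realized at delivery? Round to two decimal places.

A$9.75 per share

PV(dividends) I = 6.70·e^(−0.0937·1/12) = 6.6479
Fair futures F* = (S − I)·e^(rT) = (280.26 − 6.6479)·e^0.039042 = 273.6121 × 1.039814 = 284.5057
Market A$274.76 < fair 284.5057: forward underpriced → reverse cash-and-carry (short the stock, invest proceeds at r, pay the dividends, go long the forward).
Profit at T = |F_mkt − F*| = |274.76 − 284.5057| = A$9.75 per share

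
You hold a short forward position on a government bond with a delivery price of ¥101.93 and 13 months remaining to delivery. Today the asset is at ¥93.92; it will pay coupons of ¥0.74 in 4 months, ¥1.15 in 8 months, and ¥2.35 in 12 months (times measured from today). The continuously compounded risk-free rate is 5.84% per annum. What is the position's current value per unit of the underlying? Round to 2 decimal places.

PV(remaining coupons) I = 0.74·e^(−0.0584·4/12) + 1.15·e^(−0.0584·8/12) + 2.35·e^(−0.0584·12/12) = 4.0485
Current forward F = (S − I)·e^(rT) = (93.92 − 4.0485)·e^(0.0584·13/12) = 89.8715 × 1.065311 = 95.7411
Value (long) = (F − K)·e^(−rT) = (95.7411 − 101.93) × 0.938693 = -5.8095
Short position value = −(long value) = ¥5.81

¥5.81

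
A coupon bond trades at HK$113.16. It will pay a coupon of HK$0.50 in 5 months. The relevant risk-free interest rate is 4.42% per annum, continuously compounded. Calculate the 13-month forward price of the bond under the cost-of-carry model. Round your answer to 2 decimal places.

HK$118.20

PV(coupons) I = 0.50·e^(−0.0442·5/12)
I = 0.4909
F = (S − I)·e^(rT) = (113.16 − 0.4909) · e^(0.0442·13/12)
= 112.6691 · e^0.047883 = 112.6691 × 1.049048 = HK$118.20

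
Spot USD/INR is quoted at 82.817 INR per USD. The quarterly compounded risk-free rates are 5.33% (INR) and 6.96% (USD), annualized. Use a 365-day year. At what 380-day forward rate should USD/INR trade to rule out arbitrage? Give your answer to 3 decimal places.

81.444

By covered interest parity, F = S · (1+r_INR/4)^(4T) / (1+r_USD/4)^(4T)
= 82.817 × 1.056672 / 1.074480 = 82.817 × 0.983426
F = 81.444 INR per USD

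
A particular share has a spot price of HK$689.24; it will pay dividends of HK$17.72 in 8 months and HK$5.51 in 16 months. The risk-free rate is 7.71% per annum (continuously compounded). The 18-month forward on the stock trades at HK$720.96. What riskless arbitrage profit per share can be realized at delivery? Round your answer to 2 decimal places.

HK$28.31 per share

PV(dividends) I = 17.72·e^(−0.0771·8/12) + 5.51·e^(−0.0771·16/12) = 21.8039
Fair forward F* = (S − I)·e^(rT) = (689.24 − 21.8039)·e^0.115650 = 667.4361 × 1.122603 = 749.2658
Market HK$720.96 < fair 749.2658: forward underpriced → reverse cash-and-carry (short the stock, invest proceeds at r, pay the dividends, go long the forward).
Profit at T = |F_mkt − F*| = |720.96 − 749.2658| = HK$28.31 per share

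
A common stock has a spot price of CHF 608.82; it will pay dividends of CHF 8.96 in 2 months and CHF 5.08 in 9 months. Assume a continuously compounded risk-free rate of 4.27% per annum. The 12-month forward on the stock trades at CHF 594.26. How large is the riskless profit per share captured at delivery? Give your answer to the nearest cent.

CHF 26.70 per share

PV(dividends) I = 8.96·e^(−0.0427·2/12) + 5.08·e^(−0.0427·9/12) = 13.8164
Fair forward F* = (S − I)·e^(rT) = (608.82 − 13.8164)·e^0.042700 = 595.0036 × 1.043625 = 620.9606
Market CHF 594.26 < fair 620.9606: forward underpriced → reverse cash-and-carry (short the stock, invest proceeds at r, pay the dividends, go long the forward).
Profit at T = |F_mkt − F*| = |594.26 − 620.9606| = CHF 26.70 per share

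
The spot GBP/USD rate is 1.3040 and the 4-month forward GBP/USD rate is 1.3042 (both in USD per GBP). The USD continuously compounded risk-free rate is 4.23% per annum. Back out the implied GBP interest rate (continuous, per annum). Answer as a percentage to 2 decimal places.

4.18%

F = S·e^((r_USD − r_GBP)T) ⇒ r_GBP = r_USD − ln(F/S)/T
ln(1.3042/1.3040) = 0.000153; /(4/12) = 0.000459
r_GBP = 0.0423 − 0.000459 = 0.041841
r_GBP = 4.18%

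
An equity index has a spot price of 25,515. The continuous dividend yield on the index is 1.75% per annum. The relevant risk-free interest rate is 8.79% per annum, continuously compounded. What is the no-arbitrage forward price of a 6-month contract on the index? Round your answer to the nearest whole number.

26,429

F = S·e^((r − q)T) = 25515 · e^((0.0879 − 0.0175) × 6/12)
= 25515 · e^0.035200 = 25515 × 1.035827
F = 26,429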